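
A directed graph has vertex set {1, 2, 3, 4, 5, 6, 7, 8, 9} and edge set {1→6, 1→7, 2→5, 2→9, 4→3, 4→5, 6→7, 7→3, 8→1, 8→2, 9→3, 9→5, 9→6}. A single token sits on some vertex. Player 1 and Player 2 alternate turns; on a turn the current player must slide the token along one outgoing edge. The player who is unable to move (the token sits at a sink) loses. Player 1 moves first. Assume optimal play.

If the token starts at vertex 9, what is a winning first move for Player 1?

Classify positions by backward induction: terminal positions (no move available) are L. From any other position, the mover wins iff some move reaches an L.
Every edge goes from a vertex to one that appears earlier in the order 5, 3, 7, 6, 9, 2, 1, 8, 4, so processing vertices in that order labels each vertex after all of its successors.
5: no outgoing edge → L
3: no outgoing edge → L
7: →3(L), so W
6: →7(W) only, which is W, so L
9: →6(L), so W
2: →5(L), so W
1: →6(L), so W
8: →1(W), 2(W) — all W, so L
4: →3(L), so W
From 9, the L positions reachable in one move are: 6, 3, 5. Any move reaching one of these is winning.

Move to 6.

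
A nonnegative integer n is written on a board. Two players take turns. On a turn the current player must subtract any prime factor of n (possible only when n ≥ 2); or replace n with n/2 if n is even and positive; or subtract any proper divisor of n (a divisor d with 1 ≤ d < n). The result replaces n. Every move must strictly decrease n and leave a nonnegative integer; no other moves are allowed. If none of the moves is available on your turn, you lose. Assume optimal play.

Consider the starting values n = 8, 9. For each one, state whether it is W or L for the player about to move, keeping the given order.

8: W, 9: L

Build the W/L table. Terminal = L. A non-terminal position is W if it has a move to some L; otherwise it is L.
n=0: no move → L
n=1: no move → L
n=2: →0(L), so W
n=3: →0(L), so W
n=4: →2(W), 3(W) — all W, so L
n=5: →0(L), so W
n=6: →4(L), so W
n=7: →0(L), so W
n=8: →4(L), so W
n=9: →6(W), 8(W) — all W, so L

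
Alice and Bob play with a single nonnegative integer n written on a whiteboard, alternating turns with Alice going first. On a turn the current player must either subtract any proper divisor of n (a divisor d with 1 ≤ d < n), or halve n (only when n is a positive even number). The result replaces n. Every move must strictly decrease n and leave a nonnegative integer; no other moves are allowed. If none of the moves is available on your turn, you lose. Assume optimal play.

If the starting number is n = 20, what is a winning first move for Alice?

Use the standard recursion: the mover loses at a terminal position; elsewhere, the mover wins exactly when some move hands the opponent an L position.
n=0: no move → L
n=1: no move → L
n=2: W (go to 1, an L position)
n=3: L (sole option 2(W) is W)
n=4: W (go to 3, an L position)
n=5: L (sole option 4(W) is W)
n=6: W (go to 3, an L position)
n=7: L (sole option 6(W) is W)
n=8: W (go to 7, an L position)
n=9: L (options 6(W), 8(W) are all W)
n=10: W (go to 5, an L position)
n=11: L (sole option 10(W) is W)
n=12: W (go to 9, an L position)
n=13: L (sole option 12(W) is W)
n=14: W (go to 7, an L position)
n=15: L (options 10(W), 12(W), 14(W) are all W)
n=16: W (go to 15, an L position)
n=17: L (sole option 16(W) is W)
n=18: W (go to 9, an L position)
n=19: L (sole option 18(W) is W)
n=20: W (go to 15, an L position)
From 20, the L positions reachable in one move are: 15, 19. Any move reaching one of these is winning.

Move to 15.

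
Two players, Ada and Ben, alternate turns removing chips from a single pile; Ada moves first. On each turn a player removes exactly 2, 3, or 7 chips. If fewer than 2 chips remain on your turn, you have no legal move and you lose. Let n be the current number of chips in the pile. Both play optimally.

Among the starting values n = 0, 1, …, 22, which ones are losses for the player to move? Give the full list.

Label each position W (a win for the player to move) or L (a loss). A position with no legal move is L; any other position is W exactly when some move reaches an L, and L when every move reaches a W.
n=0: no move → L
n=1: no move → L
n=2: W (go to 0, an L position)
n=3: W (go to 1, an L position)
n=4: W (go to 1, an L position)
n=5: L (options 3(W), 2(W) are all W)
n=6: L (options 4(W), 3(W) are all W)
n=7: W (go to 5, an L position)
n=8: W (go to 6, an L position)
n=9: W (go to 6, an L position)
n=10: L (options 8(W), 7(W), 3(W) are all W)
n=11: L (options 9(W), 8(W), 4(W) are all W)
n=12: W (go to 10, an L position)
n=13: W (go to 11, an L position)
n=14: W (go to 11, an L position)
n=15: L (options 13(W), 12(W), 8(W) are all W)
n=16: L (options 14(W), 13(W), 9(W) are all W)
n=17: W (go to 15, an L position)
n=18: W (go to 16, an L position)
n=19: W (go to 16, an L position)
n=20: L (options 18(W), 17(W), 13(W) are all W)
n=21: L (options 19(W), 18(W), 14(W) are all W)
n=22: W (go to 20, an L position)
Reading off the rows marked L gives the requested list; there are 10 such values of n.

0, 1, 5, 6, 10, 11, 15, 16, 20, 21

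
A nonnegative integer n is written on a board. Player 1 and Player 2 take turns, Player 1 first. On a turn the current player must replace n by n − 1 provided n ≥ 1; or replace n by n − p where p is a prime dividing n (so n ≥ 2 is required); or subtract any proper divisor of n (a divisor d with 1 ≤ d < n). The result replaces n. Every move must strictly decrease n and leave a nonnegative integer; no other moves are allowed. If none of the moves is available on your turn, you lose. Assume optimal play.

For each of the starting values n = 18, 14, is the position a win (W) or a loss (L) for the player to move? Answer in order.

Label each position W (a win for the player to move) or L (a loss). A position with no legal move is L; any other position is W exactly when some move reaches an L, and L when every move reaches a W.
n=0: no move → L
n=1: →0(L), so W
n=2: →0(L), so W
n=3: →0(L), so W
n=4: →2(W), 3(W) — all W, so L
n=5: →0(L), so W
n=6: →4(L), so W
n=7: →0(L), so W
n=8: →4(L), so W
n=9: →6(W), 8(W) — all W, so L
n=10: →9(L), so W
n=11: →0(L), so W
n=12: →9(L), so W
n=13: →0(L), so W
n=14: →7(W), 12(W), 13(W) — all W, so L
n=15: →14(L), so W
n=16: →14(L), so W
n=17: →0(L), so W
n=18: →9(L), so W

18: W, 14: L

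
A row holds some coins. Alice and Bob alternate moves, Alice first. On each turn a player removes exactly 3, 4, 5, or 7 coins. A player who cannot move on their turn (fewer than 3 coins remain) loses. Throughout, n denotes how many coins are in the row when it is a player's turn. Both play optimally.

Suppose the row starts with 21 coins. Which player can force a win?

Use the standard recursion: the mover loses at a terminal position; elsewhere, the mover wins exactly when some move hands the opponent an L position.
n=0: no move → L
n=1: no move → L
n=2: no move → L
n=3: can move to 0, which is L ⇒ W
n=4: can move to 1, which is L ⇒ W
n=5: can move to 2, which is L ⇒ W
n=6: can move to 2, which is L ⇒ W
n=7: can move to 2, which is L ⇒ W
n=8: can move to 1, which is L ⇒ W
n=9: can move to 2, which is L ⇒ W
n=10: moves to 7(W), 6(W), 5(W), 3(W); every one is W ⇒ L
n=11: moves to 8(W), 7(W), 6(W), 4(W); every one is W ⇒ L
n=12: moves to 9(W), 8(W), 7(W), 5(W); every one is W ⇒ L
n=13: can move to 10, which is L ⇒ W
n=14: can move to 11, which is L ⇒ W
n=15: can move to 12, which is L ⇒ W
n=16: can move to 12, which is L ⇒ W
n=17: can move to 12, which is L ⇒ W
n=18: can move to 11, which is L ⇒ W
n=19: can move to 12, which is L ⇒ W
n=20: moves to 17(W), 16(W), 15(W), 13(W); every one is W ⇒ L
n=21: moves to 18(W), 17(W), 16(W), 14(W); every one is W ⇒ L
The starting position 21 is L: whatever Alice does, the opponent receives a W position.

Bob wins.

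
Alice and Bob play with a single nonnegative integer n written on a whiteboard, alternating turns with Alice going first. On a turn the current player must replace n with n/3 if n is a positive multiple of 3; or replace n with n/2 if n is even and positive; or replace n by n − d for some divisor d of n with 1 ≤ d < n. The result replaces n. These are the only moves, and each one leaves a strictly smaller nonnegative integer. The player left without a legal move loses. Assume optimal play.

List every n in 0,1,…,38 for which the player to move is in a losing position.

Use the standard recursion: the mover loses at a terminal position; elsewhere, the mover wins exactly when some move hands the opponent an L position.
n=0: no move → L
n=1: no move → L
n=2: can move to 1, which is L ⇒ W
n=3: can move to 1, which is L ⇒ W
n=4: moves to 2(W), 3(W); every one is W ⇒ L
n=5: can move to 4, which is L ⇒ W
n=6: can move to 4, which is L ⇒ W
n=7: the only move is to 6(W), a W ⇒ L
n=8: can move to 4, which is L ⇒ W
n=9: moves to 3(W), 6(W), 8(W); every one is W ⇒ L
n=10: can move to 9, which is L ⇒ W
n=11: the only move is to 10(W), a W ⇒ L
n=12: can move to 4, which is L ⇒ W
n=13: the only move is to 12(W), a W ⇒ L
n=14: can move to 7, which is L ⇒ W
n=15: moves to 5(W), 10(W), 12(W), 14(W); every one is W ⇒ L
n=16: can move to 15, which is L ⇒ W
n=17: the only move is to 16(W), a W ⇒ L
n=18: can move to 9, which is L ⇒ W
n=19: the only move is to 18(W), a W ⇒ L
n=20: can move to 15, which is L ⇒ W
n=21: can move to 7, which is L ⇒ W
n=22: can move to 11, which is L ⇒ W
n=23: the only move is to 22(W), a W ⇒ L
n=24: can move to 23, which is L ⇒ W
n=25: moves to 20(W), 24(W); every one is W ⇒ L
n=26: can move to 13, which is L ⇒ W
n=27: can move to 9, which is L ⇒ W
n=28: moves to 14(W), 21(W), 24(W), 26(W), 27(W); every one is W ⇒ L
n=29: can move to 28, which is L ⇒ W
n=30: can move to 15, which is L ⇒ W
n=31: the only move is to 30(W), a W ⇒ L
n=32: can move to 28, which is L ⇒ W
n=33: can move to 11, which is L ⇒ W
n=34: can move to 17, which is L ⇒ W
n=35: can move to 28, which is L ⇒ W
n=36: moves to 12(W), 18(W), 24(W), 27(W), 30(W), 32(W), 33(W), 34(W), 35(W); every one is W ⇒ L
n=37: can move to 36, which is L ⇒ W
n=38: can move to 19, which is L ⇒ W
Reading off the rows marked L gives the requested list; there are 15 such values of n.

0, 1, 4, 7, 9, 11, 13, 15, 17, 19, 23, 25, 28, 31, 36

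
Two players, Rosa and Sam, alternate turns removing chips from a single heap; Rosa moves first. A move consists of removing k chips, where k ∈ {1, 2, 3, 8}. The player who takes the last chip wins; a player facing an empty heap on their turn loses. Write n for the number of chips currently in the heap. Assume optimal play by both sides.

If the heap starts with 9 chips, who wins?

Sam wins.

Label each position W (a win for the player to move) or L (a loss). A position with no legal move is L; any other position is W exactly when some move reaches an L, and L when every move reaches a W.
n=0: no move → L
n=1: W (go to 0, an L position)
n=2: W (go to 0, an L position)
n=3: W (go to 0, an L position)
n=4: L (options 3(W), 2(W), 1(W) are all W)
n=5: W (go to 4, an L position)
n=6: W (go to 4, an L position)
n=7: W (go to 4, an L position)
n=8: W (go to 0, an L position)
n=9: L (options 8(W), 7(W), 6(W), 1(W) are all W)
The starting position 9 is L: whatever Rosa does, the opponent receives a W position.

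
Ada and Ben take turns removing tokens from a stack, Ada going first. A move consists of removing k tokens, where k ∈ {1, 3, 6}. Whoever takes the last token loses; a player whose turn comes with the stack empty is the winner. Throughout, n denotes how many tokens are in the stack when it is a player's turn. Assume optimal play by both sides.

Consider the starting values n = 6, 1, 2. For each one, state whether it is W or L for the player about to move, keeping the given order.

Label each position W (a win for the player to move) or L (a loss). A position with no legal move is W; any other position is W exactly when some move reaches an L, and L when every move reaches a W.
n=0: no move; the opponent has just taken the last token and therefore loses → W
n=1: the only move is to 0(W), a W ⇒ L
n=2: can move to 1, which is L ⇒ W
n=3: moves to 2(W), 0(W); every one is W ⇒ L
n=4: can move to 3, which is L ⇒ W
n=5: moves to 4(W), 2(W); every one is W ⇒ L
n=6: can move to 5, which is L ⇒ W

6: W, 1: L, 2: W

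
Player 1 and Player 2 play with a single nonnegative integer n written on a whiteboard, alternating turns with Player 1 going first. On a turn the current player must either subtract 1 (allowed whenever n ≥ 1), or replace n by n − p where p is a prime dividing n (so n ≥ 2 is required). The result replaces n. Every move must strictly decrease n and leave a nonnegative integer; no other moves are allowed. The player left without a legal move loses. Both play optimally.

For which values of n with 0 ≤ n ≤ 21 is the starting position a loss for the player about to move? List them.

0, 4, 8, 12, 16, 20

Work bottom-up. With no move the player to move loses. Otherwise the position is W if at least one move leads to an L position for the opponent, and L if every move leads to a W.
n=0: no move → L
n=1: →0(L), so W
n=2: →0(L), so W
n=3: →0(L), so W
n=4: →2(W), 3(W) — all W, so L
n=5: →0(L), so W
n=6: →4(L), so W
n=7: →0(L), so W
n=8: →6(W), 7(W) — all W, so L
n=9: →8(L), so W
n=10: →8(L), so W
n=11: →0(L), so W
n=12: →9(W), 10(W), 11(W) — all W, so L
n=13: →0(L), so W
n=14: →12(L), so W
n=15: →12(L), so W
n=16: →14(W), 15(W) — all W, so L
n=17: →0(L), so W
n=18: →16(L), so W
n=19: →0(L), so W
n=20: →15(W), 18(W), 19(W) — all W, so L
n=21: →20(L), so W
Reading off the rows marked L gives the requested list; there are 6 such values of n.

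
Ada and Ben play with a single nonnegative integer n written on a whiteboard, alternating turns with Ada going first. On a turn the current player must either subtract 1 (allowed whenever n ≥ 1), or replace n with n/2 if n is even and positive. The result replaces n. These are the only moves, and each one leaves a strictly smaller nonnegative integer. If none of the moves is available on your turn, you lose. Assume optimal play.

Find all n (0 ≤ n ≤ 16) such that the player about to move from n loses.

Positions with no move are L. A position that does have a move is losing for the player to move precisely when every available move leads to a winning position for the opponent. Fill in the labels:
n=0: no move → L
n=1: reaches L-position 0 → W
n=2: only reaches 1(W), which is W → L
n=3: reaches L-position 2 → W
n=4: reaches L-position 2 → W
n=5: only reaches 4(W), which is W → L
n=6: reaches L-position 5 → W
n=7: only reaches 6(W), which is W → L
n=8: reaches L-position 7 → W
n=9: only reaches 8(W), which is W → L
n=10: reaches L-position 5 → W
n=11: only reaches 10(W), which is W → L
n=12: reaches L-position 11 → W
n=13: only reaches 12(W), which is W → L
n=14: reaches L-position 7 → W
n=15: only reaches 14(W), which is W → L
n=16: reaches L-position 15 → W
The losing starting values of n are exactly the entries labelled L in this table (8 of them).

0, 2, 5, 7, 9, 11, 13, 15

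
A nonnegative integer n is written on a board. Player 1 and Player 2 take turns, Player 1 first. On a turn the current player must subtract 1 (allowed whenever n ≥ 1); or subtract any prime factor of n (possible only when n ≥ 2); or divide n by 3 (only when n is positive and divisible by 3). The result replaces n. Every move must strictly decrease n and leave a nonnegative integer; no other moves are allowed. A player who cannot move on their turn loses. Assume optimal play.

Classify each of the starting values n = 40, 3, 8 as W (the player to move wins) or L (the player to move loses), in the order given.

40: W, 3: W, 8: L

Work bottom-up. With no move the player to move loses. Otherwise the position is W if at least one move leads to an L position for the opponent, and L if every move leads to a W.
n=0: no move → L
n=1: reaches L-position 0 → W
n=2: reaches L-position 0 → W
n=3: reaches L-position 0 → W
n=4: only reaches 2(W), 3(W), all W → L
n=5: reaches L-position 0 → W
n=6: reaches L-position 4 → W
n=7: reaches L-position 0 → W
n=8: only reaches 6(W), 7(W), all W → L
n=9: reaches L-position 8 → W
n=10: reaches L-position 8 → W
n=11: reaches L-position 0 → W
n=12: reaches L-position 4 → W
n=13: reaches L-position 0 → W
n=14: only reaches 7(W), 12(W), 13(W), all W → L
n=15: reaches L-position 14 → W
n=16: reaches L-position 14 → W
n=17: reaches L-position 0 → W
n=18: only reaches 6(W), 15(W), 16(W), 17(W), all W → L
n=19: reaches L-position 0 → W
n=20: reaches L-position 18 → W
n=21: reaches L-position 14 → W
n=22: only reaches 11(W), 20(W), 21(W), all W → L
n=23: reaches L-position 0 → W
n=24: reaches L-position 8 → W
n=25: only reaches 20(W), 24(W), all W → L
n=26: reaches L-position 25 → W
n=27: only reaches 9(W), 24(W), 26(W), all W → L
n=28: reaches L-position 27 → W
n=29: reaches L-position 0 → W
n=30: reaches L-position 25 → W
n=31: reaches L-position 0 → W
n=32: only reaches 30(W), 31(W), all W → L
n=33: reaches L-position 22 → W
n=34: reaches L-position 32 → W
n=35: only reaches 28(W), 30(W), 34(W), all W → L
n=36: reaches L-position 35 → W
n=37: reaches L-position 0 → W
n=38: only reaches 19(W), 36(W), 37(W), all W → L
n=39: reaches L-position 38 → W
n=40: reaches L-position 35 → W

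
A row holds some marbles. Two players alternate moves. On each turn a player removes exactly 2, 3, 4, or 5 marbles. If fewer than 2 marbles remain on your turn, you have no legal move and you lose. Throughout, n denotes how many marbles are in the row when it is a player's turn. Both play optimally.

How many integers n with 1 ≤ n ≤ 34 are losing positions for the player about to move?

9

Build the W/L table. Terminal = L. A non-terminal position is W if it has a move to some L; otherwise it is L.
n=0: no move → L
n=1: no move → L
n=2: can move to 0, which is L ⇒ W
n=3: can move to 1, which is L ⇒ W
n=4: can move to 1, which is L ⇒ W
n=5: can move to 1, which is L ⇒ W
n=6: can move to 1, which is L ⇒ W
n=7: moves to 5(W), 4(W), 3(W), 2(W); every one is W ⇒ L
n=8: moves to 6(W), 5(W), 4(W), 3(W); every one is W ⇒ L
n=9: can move to 7, which is L ⇒ W
n=10: can move to 8, which is L ⇒ W
n=11: can move to 8, which is L ⇒ W
n=12: can move to 8, which is L ⇒ W
n=13: can move to 8, which is L ⇒ W
n=14: moves to 12(W), 11(W), 10(W), 9(W); every one is W ⇒ L
n=15: moves to 13(W), 12(W), 11(W), 10(W); every one is W ⇒ L
n=16: can move to 14, which is L ⇒ W
n=17: can move to 15, which is L ⇒ W
n=18: can move to 15, which is L ⇒ W
n=19: can move to 15, which is L ⇒ W
n=20: can move to 15, which is L ⇒ W
n=21: moves to 19(W), 18(W), 17(W), 16(W); every one is W ⇒ L
n=22: moves to 20(W), 19(W), 18(W), 17(W); every one is W ⇒ L
n=23: can move to 21, which is L ⇒ W
n=24: can move to 22, which is L ⇒ W
n=25: can move to 22, which is L ⇒ W
n=26: can move to 22, which is L ⇒ W
n=27: can move to 22, which is L ⇒ W
n=28: moves to 26(W), 25(W), 24(W), 23(W); every one is W ⇒ L
n=29: moves to 27(W), 26(W), 25(W), 24(W); every one is W ⇒ L
n=30: can move to 28, which is L ⇒ W
n=31: can move to 29, which is L ⇒ W
n=32: can move to 29, which is L ⇒ W
n=33: can move to 29, which is L ⇒ W
n=34: can move to 29, which is L ⇒ W
L entries with 1 ≤ n ≤ 34 (n=0 is outside the asked range and is not counted): n = 1, 7, 8, 14, 15, 21, 22, 28, 29; that makes 9.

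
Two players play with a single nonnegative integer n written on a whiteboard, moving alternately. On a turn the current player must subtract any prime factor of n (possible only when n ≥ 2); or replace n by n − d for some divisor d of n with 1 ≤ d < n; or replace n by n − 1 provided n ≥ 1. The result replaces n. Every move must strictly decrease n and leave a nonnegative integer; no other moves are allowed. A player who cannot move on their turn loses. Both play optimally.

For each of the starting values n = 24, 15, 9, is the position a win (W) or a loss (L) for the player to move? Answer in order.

Work bottom-up. With no move the player to move loses. Otherwise the position is W if at least one move leads to an L position for the opponent, and L if every move leads to a W.
n=0: no move → L
n=1: can move to 0, which is L ⇒ W
n=2: can move to 0, which is L ⇒ W
n=3: can move to 0, which is L ⇒ W
n=4: moves to 2(W), 3(W); every one is W ⇒ L
n=5: can move to 0, which is L ⇒ W
n=6: can move to 4, which is L ⇒ W
n=7: can move to 0, which is L ⇒ W
n=8: can move to 4, which is L ⇒ W
n=9: moves to 6(W), 8(W); every one is W ⇒ L
n=10: can move to 9, which is L ⇒ W
n=11: can move to 0, which is L ⇒ W
n=12: can move to 9, which is L ⇒ W
n=13: can move to 0, which is L ⇒ W
n=14: moves to 7(W), 12(W), 13(W); every one is W ⇒ L
n=15: can move to 14, which is L ⇒ W
n=16: can move to 14, which is L ⇒ W
n=17: can move to 0, which is L ⇒ W
n=18: can move to 9, which is L ⇒ W
n=19: can move to 0, which is L ⇒ W
n=20: moves to 10(W), 15(W), 16(W), 18(W), 19(W); every one is W ⇒ L
n=21: can move to 14, which is L ⇒ W
n=22: can move to 20, which is L ⇒ W
n=23: can move to 0, which is L ⇒ W
n=24: can move to 20, which is L ⇒ W

24: W, 15: W, 9: L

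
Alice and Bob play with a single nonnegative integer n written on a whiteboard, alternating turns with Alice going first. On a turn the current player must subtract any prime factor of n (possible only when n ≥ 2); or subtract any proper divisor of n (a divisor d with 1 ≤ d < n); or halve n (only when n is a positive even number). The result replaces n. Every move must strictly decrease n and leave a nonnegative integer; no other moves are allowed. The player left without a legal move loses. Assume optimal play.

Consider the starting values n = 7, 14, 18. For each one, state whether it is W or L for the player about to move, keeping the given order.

Work bottom-up. With no move the player to move loses. Otherwise the position is W if at least one move leads to an L position for the opponent, and L if every move leads to a W.
n=0: no move → L
n=1: no move → L
n=2: reaches L-position 0 → W
n=3: reaches L-position 0 → W
n=4: only reaches 2(W), 3(W), all W → L
n=5: reaches L-position 0 → W
n=6: reaches L-position 4 → W
n=7: reaches L-position 0 → W
n=8: reaches L-position 4 → W
n=9: only reaches 6(W), 8(W), all W → L
n=10: reaches L-position 9 → W
n=11: reaches L-position 0 → W
n=12: reaches L-position 9 → W
n=13: reaches L-position 0 → W
n=14: only reaches 7(W), 12(W), 13(W), all W → L
n=15: reaches L-position 14 → W
n=16: reaches L-position 14 → W
n=17: reaches L-position 0 → W
n=18: reaches L-position 9 → W

7: W, 14: L, 18: W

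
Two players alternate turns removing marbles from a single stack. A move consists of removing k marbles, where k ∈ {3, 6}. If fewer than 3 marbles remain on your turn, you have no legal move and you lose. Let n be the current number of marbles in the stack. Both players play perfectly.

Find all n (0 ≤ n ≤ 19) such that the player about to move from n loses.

0, 1, 2, 9, 10, 11, 18, 19

Use the standard recursion: the mover loses at a terminal position; elsewhere, the mover wins exactly when some move hands the opponent an L position.
n=0: no move → L
n=1: no move → L
n=2: no move → L
n=3: reaches L-position 0 → W
n=4: reaches L-position 1 → W
n=5: reaches L-position 2 → W
n=6: reaches L-position 0 → W
n=7: reaches L-position 1 → W
n=8: reaches L-position 2 → W
n=9: only reaches 6(W), 3(W), all W → L
n=10: only reaches 7(W), 4(W), all W → L
n=11: only reaches 8(W), 5(W), all W → L
n=12: reaches L-position 9 → W
n=13: reaches L-position 10 → W
n=14: reaches L-position 11 → W
n=15: reaches L-position 9 → W
n=16: reaches L-position 10 → W
n=17: reaches L-position 11 → W
n=18: only reaches 15(W), 12(W), all W → L
n=19: only reaches 16(W), 13(W), all W → L
Reading off the rows marked L gives the requested list; there are 8 such values of n.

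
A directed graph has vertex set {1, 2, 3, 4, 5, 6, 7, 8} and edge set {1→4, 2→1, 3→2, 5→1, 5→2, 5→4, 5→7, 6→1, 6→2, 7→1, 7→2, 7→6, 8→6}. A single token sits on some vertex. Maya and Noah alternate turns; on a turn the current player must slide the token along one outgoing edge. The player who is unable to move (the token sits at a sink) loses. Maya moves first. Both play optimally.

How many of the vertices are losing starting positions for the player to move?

3

Build the W/L table. Terminal = L. A non-terminal position is W if it has a move to some L; otherwise it is L.
Every edge goes from a vertex to one that appears earlier in the order 4, 1, 2, 6, 7, 8, 5, 3, so processing vertices in that order labels each vertex after all of its successors.
4: no outgoing edge → L
1: can move to 4, which is L ⇒ W
2: the only move is to 1(W), a W ⇒ L
6: can move to 2, which is L ⇒ W
7: can move to 2, which is L ⇒ W
8: the only move is to 6(W), a W ⇒ L
5: can move to 2, which is L ⇒ W
3: can move to 2, which is L ⇒ W
The L vertices are 2, 4, 8; that is 3 in all.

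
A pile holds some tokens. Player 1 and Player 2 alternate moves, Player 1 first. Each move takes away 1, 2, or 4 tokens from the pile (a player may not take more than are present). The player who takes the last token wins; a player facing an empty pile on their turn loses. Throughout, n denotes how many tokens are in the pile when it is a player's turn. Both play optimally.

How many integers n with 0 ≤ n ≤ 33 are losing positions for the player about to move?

Classify positions by backward induction: terminal positions (no move available) are L. From any other position, the mover wins iff some move reaches an L.
n=0: no move → L
n=1: reaches L-position 0 → W
n=2: reaches L-position 0 → W
n=3: only reaches 2(W), 1(W), all W → L
n=4: reaches L-position 3 → W
n=5: reaches L-position 3 → W
n=6: only reaches 5(W), 4(W), 2(W), all W → L
n=7: reaches L-position 6 → W
n=8: reaches L-position 6 → W
n=9: only reaches 8(W), 7(W), 5(W), all W → L
n=10: reaches L-position 9 → W
n=11: reaches L-position 9 → W
n=12: only reaches 11(W), 10(W), 8(W), all W → L
n=13: reaches L-position 12 → W
n=14: reaches L-position 12 → W
n=15: only reaches 14(W), 13(W), 11(W), all W → L
n=16: reaches L-position 15 → W
n=17: reaches L-position 15 → W
n=18: only reaches 17(W), 16(W), 14(W), all W → L
n=19: reaches L-position 18 → W
n=20: reaches L-position 18 → W
n=21: only reaches 20(W), 19(W), 17(W), all W → L
n=22: reaches L-position 21 → W
n=23: reaches L-position 21 → W
n=24: only reaches 23(W), 22(W), 20(W), all W → L
n=25: reaches L-position 24 → W
n=26: reaches L-position 24 → W
n=27: only reaches 26(W), 25(W), 23(W), all W → L
n=28: reaches L-position 27 → W
n=29: reaches L-position 27 → W
n=30: only reaches 29(W), 28(W), 26(W), all W → L
n=31: reaches L-position 30 → W
n=32: reaches L-position 30 → W
n=33: only reaches 32(W), 31(W), 29(W), all W → L
L entries with 0 ≤ n ≤ 33: n = 0, 3, 6, 9, 12, 15, 18, 21, 24, 27, 30, 33; that makes 12.

12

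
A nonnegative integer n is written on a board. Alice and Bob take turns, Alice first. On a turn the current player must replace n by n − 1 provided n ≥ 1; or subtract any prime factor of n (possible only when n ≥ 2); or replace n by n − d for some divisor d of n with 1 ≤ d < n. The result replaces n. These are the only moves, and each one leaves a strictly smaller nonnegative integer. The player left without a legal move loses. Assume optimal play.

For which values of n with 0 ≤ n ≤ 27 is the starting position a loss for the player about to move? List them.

0, 4, 9, 14, 20, 26

Use the standard recursion: the mover loses at a terminal position; elsewhere, the mover wins exactly when some move hands the opponent an L position.
n=0: no move → L
n=1: can move to 0, which is L ⇒ W
n=2: can move to 0, which is L ⇒ W
n=3: can move to 0, which is L ⇒ W
n=4: moves to 2(W), 3(W); every one is W ⇒ L
n=5: can move to 0, which is L ⇒ W
n=6: can move to 4, which is L ⇒ W
n=7: can move to 0, which is L ⇒ W
n=8: can move to 4, which is L ⇒ W
n=9: moves to 6(W), 8(W); every one is W ⇒ L
n=10: can move to 9, which is L ⇒ W
n=11: can move to 0, which is L ⇒ W
n=12: can move to 9, which is L ⇒ W
n=13: can move to 0, which is L ⇒ W
n=14: moves to 7(W), 12(W), 13(W); every one is W ⇒ L
n=15: can move to 14, which is L ⇒ W
n=16: can move to 14, which is L ⇒ W
n=17: can move to 0, which is L ⇒ W
n=18: can move to 9, which is L ⇒ W
n=19: can move to 0, which is L ⇒ W
n=20: moves to 10(W), 15(W), 16(W), 18(W), 19(W); every one is W ⇒ L
n=21: can move to 14, which is L ⇒ W
n=22: can move to 20, which is L ⇒ W
n=23: can move to 0, which is L ⇒ W
n=24: can move to 20, which is L ⇒ W
n=25: can move to 20, which is L ⇒ W
n=26: moves to 13(W), 24(W), 25(W); every one is W ⇒ L
n=27: can move to 26, which is L ⇒ W
The losing starting values of n are exactly the entries labelled L in this table (6 of them).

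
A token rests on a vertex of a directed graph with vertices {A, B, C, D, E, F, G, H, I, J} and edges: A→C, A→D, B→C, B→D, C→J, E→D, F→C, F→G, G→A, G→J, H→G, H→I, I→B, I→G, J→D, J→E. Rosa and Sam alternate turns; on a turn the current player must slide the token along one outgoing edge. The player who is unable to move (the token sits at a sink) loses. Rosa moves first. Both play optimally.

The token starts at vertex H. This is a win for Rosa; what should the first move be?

Move to G.

Build the W/L table. Terminal = L. A non-terminal position is W if it has a move to some L; otherwise it is L.
Every edge goes from a vertex to one that appears earlier in the order D, E, J, C, A, B, G, I, H, F, so processing vertices in that order labels each vertex after all of its successors.
D: no outgoing edge → L
E: can move to D, which is L ⇒ W
J: can move to D, which is L ⇒ W
C: the only move is to J(W), a W ⇒ L
A: can move to C, which is L ⇒ W
B: can move to C, which is L ⇒ W
G: moves to A(W), J(W); every one is W ⇒ L
I: can move to G, which is L ⇒ W
H: can move to G, which is L ⇒ W
F: can move to G, which is L ⇒ W
From H, the L positions reachable in one move are: G.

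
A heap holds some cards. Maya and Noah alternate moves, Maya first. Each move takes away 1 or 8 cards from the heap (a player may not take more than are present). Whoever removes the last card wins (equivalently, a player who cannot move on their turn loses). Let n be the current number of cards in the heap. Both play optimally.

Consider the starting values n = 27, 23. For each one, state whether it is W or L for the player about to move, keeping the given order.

27: L, 23: W

Use the standard recursion: the mover loses at a terminal position; elsewhere, the mover wins exactly when some move hands the opponent an L position.
n=0: no move → L
n=1: can move to 0, which is L ⇒ W
n=2: the only move is to 1(W), a W ⇒ L
n=3: can move to 2, which is L ⇒ W
n=4: the only move is to 3(W), a W ⇒ L
n=5: can move to 4, which is L ⇒ W
n=6: the only move is to 5(W), a W ⇒ L
n=7: can move to 6, which is L ⇒ W
n=8: can move to 0, which is L ⇒ W
n=9: moves to 8(W), 1(W); every one is W ⇒ L
n=10: can move to 9, which is L ⇒ W
n=11: moves to 10(W), 3(W); every one is W ⇒ L
n=12: can move to 11, which is L ⇒ W
n=13: moves to 12(W), 5(W); every one is W ⇒ L
n=14: can move to 13, which is L ⇒ W
n=15: moves to 14(W), 7(W); every one is W ⇒ L
n=16: can move to 15, which is L ⇒ W
n=17: can move to 9, which is L ⇒ W
n=18: moves to 17(W), 10(W); every one is W ⇒ L
n=19: can move to 18, which is L ⇒ W
n=20: moves to 19(W), 12(W); every one is W ⇒ L
n=21: can move to 20, which is L ⇒ W
n=22: moves to 21(W), 14(W); every one is W ⇒ L
n=23: can move to 22, which is L ⇒ W
n=24: moves to 23(W), 16(W); every one is W ⇒ L
n=25: can move to 24, which is L ⇒ W
n=26: can move to 18, which is L ⇒ W
n=27: moves to 26(W), 19(W); every one is W ⇒ L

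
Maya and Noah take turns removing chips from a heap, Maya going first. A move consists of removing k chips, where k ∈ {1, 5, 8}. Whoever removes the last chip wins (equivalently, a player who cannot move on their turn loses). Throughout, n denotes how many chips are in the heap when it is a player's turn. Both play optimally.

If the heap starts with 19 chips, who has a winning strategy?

Noah wins.

Label each position W (a win for the player to move) or L (a loss). A position with no legal move is L; any other position is W exactly when some move reaches an L, and L when every move reaches a W.
n=0: no move → L
n=1: →0(L), so W
n=2: →1(W) only, which is W, so L
n=3: →2(L), so W
n=4: →3(W) only, which is W, so L
n=5: →4(L), so W
n=6: →5(W), 1(W) — all W, so L
n=7: →6(L), so W
n=8: →0(L), so W
n=9: →4(L), so W
n=10: →2(L), so W
n=11: →6(L), so W
n=12: →4(L), so W
n=13: →12(W), 8(W), 5(W) — all W, so L
n=14: →13(L), so W
n=15: →14(W), 10(W), 7(W) — all W, so L
n=16: →15(L), so W
n=17: →16(W), 12(W), 9(W) — all W, so L
n=18: →17(L), so W
n=19: →18(W), 14(W), 11(W) — all W, so L
Every move from 19 reaches a W position, so the mover loses.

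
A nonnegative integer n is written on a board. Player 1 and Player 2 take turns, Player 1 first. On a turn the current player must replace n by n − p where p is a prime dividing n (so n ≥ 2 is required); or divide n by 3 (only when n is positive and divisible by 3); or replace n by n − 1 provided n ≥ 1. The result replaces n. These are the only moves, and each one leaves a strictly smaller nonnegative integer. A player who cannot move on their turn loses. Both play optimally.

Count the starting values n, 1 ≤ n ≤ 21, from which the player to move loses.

Positions with no move are L. A position that does have a move is losing for the player to move precisely when every available move leads to a winning position for the opponent. Fill in the labels:
n=0: no move → L
n=1: →0(L), so W
n=2: →0(L), so W
n=3: →0(L), so W
n=4: →2(W), 3(W) — all W, so L
n=5: →0(L), so W
n=6: →4(L), so W
n=7: →0(L), so W
n=8: →6(W), 7(W) — all W, so L
n=9: →8(L), so W
n=10: →8(L), so W
n=11: →0(L), so W
n=12: →4(L), so W
n=13: →0(L), so W
n=14: →7(W), 12(W), 13(W) — all W, so L
n=15: →14(L), so W
n=16: →14(L), so W
n=17: →0(L), so W
n=18: →6(W), 15(W), 16(W), 17(W) — all W, so L
n=19: →0(L), so W
n=20: →18(L), so W
n=21: →14(L), so W
L entries with 1 ≤ n ≤ 21 (n=0 is outside the asked range and is not counted): n = 4, 8, 14, 18; that makes 4.

4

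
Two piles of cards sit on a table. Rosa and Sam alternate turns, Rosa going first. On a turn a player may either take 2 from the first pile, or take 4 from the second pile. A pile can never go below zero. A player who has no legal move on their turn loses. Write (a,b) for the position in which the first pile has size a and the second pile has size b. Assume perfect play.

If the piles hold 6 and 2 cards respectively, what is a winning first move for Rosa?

Move to (4,2).

Compute win/loss labels from the base case upward. A position with no move is L. Any other position is W if it can reach an L in one move, else L.
No move ever increases a pile, so every position that can arise here has a ≤ 6 and b ≤ 2; it is enough to label the cells with 0 ≤ a ≤ 6 and 0 ≤ b ≤ 2.
Every move lowers a or b (never raises either), so fill the grid row by row in increasing a, and left to right within a row: each cell's successors are then already labelled.
      b=0  b=1  b=2
a=0:    L    L    L
a=1:    L    L    L
a=2:    W    W    W
a=3:    W    W    W
a=4:    L    L    L
a=5:    L    L    L
a=6:    W    W    W
Cells with no legal move (terminal, hence L): (0,0), (0,1), (0,2), (1,0), (1,1), (1,2).
The remaining L cells, each justified by listing all of its moves:
(4,0): only reaches (2,0)(W), which is W → L
(4,1): only reaches (2,1)(W), which is W → L
(4,2): only reaches (2,2)(W), which is W → L
(5,0): only reaches (3,0)(W), which is W → L
(5,1): only reaches (3,1)(W), which is W → L
(5,2): only reaches (3,2)(W), which is W → L
Every other cell has at least one move into one of the L cells above, so it is W.
From (6,2), the L positions reachable in one move are: (4,2).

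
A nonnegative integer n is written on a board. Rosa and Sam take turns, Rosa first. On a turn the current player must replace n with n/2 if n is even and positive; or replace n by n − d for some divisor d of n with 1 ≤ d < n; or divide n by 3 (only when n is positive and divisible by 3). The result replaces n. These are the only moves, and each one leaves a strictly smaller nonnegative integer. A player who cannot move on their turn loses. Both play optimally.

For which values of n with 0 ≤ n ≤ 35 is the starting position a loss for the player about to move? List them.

Work bottom-up. With no move the player to move loses. Otherwise the position is W if at least one move leads to an L position for the opponent, and L if every move leads to a W.
n=0: no move → L
n=1: no move → L
n=2: can move to 1, which is L ⇒ W
n=3: can move to 1, which is L ⇒ W
n=4: moves to 2(W), 3(W); every one is W ⇒ L
n=5: can move to 4, which is L ⇒ W
n=6: can move to 4, which is L ⇒ W
n=7: the only move is to 6(W), a W ⇒ L
n=8: can move to 4, which is L ⇒ W
n=9: moves to 3(W), 6(W), 8(W); every one is W ⇒ L
n=10: can move to 9, which is L ⇒ W
n=11: the only move is to 10(W), a W ⇒ L
n=12: can move to 4, which is L ⇒ W
n=13: the only move is to 12(W), a W ⇒ L
n=14: can move to 7, which is L ⇒ W
n=15: moves to 5(W), 10(W), 12(W), 14(W); every one is W ⇒ L
n=16: can move to 15, which is L ⇒ W
n=17: the only move is to 16(W), a W ⇒ L
n=18: can move to 9, which is L ⇒ W
n=19: the only move is to 18(W), a W ⇒ L
n=20: can move to 15, which is L ⇒ W
n=21: can move to 7, which is L ⇒ W
n=22: can move to 11, which is L ⇒ W
n=23: the only move is to 22(W), a W ⇒ L
n=24: can move to 23, which is L ⇒ W
n=25: moves to 20(W), 24(W); every one is W ⇒ L
n=26: can move to 13, which is L ⇒ W
n=27: can move to 9, which is L ⇒ W
n=28: moves to 14(W), 21(W), 24(W), 26(W), 27(W); every one is W ⇒ L
n=29: can move to 28, which is L ⇒ W
n=30: can move to 15, which is L ⇒ W
n=31: the only move is to 30(W), a W ⇒ L
n=32: can move to 28, which is L ⇒ W
n=33: can move to 11, which is L ⇒ W
n=34: can move to 17, which is L ⇒ W
n=35: can move to 28, which is L ⇒ W
Reading off the rows marked L gives the requested list; there are 14 such values of n.

0, 1, 4, 7, 9, 11, 13, 15, 17, 19, 23, 25, 28, 31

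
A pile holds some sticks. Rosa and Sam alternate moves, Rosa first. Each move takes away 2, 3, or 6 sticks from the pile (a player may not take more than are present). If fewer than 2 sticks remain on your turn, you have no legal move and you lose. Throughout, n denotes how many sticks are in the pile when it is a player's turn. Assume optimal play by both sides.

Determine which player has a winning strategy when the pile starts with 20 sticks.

Rosa wins.

Compute win/loss labels from the base case upward. A position with no move is L. Any other position is W if it can reach an L in one move, else L.
n=0: no move → L
n=1: no move → L
n=2: can move to 0, which is L ⇒ W
n=3: can move to 1, which is L ⇒ W
n=4: can move to 1, which is L ⇒ W
n=5: moves to 3(W), 2(W); every one is W ⇒ L
n=6: can move to 0, which is L ⇒ W
n=7: can move to 5, which is L ⇒ W
n=8: can move to 5, which is L ⇒ W
n=9: moves to 7(W), 6(W), 3(W); every one is W ⇒ L
n=10: moves to 8(W), 7(W), 4(W); every one is W ⇒ L
n=11: can move to 9, which is L ⇒ W
n=12: can move to 10, which is L ⇒ W
n=13: can move to 10, which is L ⇒ W
n=14: moves to 12(W), 11(W), 8(W); every one is W ⇒ L
n=15: can move to 9, which is L ⇒ W
n=16: can move to 14, which is L ⇒ W
n=17: can move to 14, which is L ⇒ W
n=18: moves to 16(W), 15(W), 12(W); every one is W ⇒ L
n=19: moves to 17(W), 16(W), 13(W); every one is W ⇒ L
n=20: can move to 18, which is L ⇒ W
From 20 Rosa can remove 2, leaving 18, reaching an L position.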